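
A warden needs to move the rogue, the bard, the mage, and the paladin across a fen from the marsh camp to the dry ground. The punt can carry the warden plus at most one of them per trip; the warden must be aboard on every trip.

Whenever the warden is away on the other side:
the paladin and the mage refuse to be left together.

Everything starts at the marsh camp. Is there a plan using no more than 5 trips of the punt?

No

Counting alone: the warden can take at most 1 across per trip to the dry ground, so moving all 4 needs at least 4 loaded trips out, with a return between consecutive ones — at least 7 crossings.
Since 5 < 7, 5 crossings cannot be enough. (The shortest complete plan in fact takes 7:)
1. Warden goes to the dry ground with the mage.  [the marsh camp: the bard, the paladin, the rogue | the dry ground: the mage]
2. Warden goes back to the marsh camp alone.  [the marsh camp: the bard, the paladin, the rogue | the dry ground: the mage]
3. Warden goes to the dry ground with the rogue.  [the marsh camp: the bard, the paladin | the dry ground: the mage, the rogue]
4. Warden goes back to the marsh camp alone.  [the marsh camp: the bard, the paladin | the dry ground: the mage, the rogue]
5. Warden goes to the dry ground with the bard.  [the marsh camp: the paladin | the dry ground: the bard, the mage, the rogue]
6. Warden goes back to the marsh camp alone.  [the marsh camp: the paladin | the dry ground: the bard, the mage, the rogue]
7. Warden goes to the dry ground with the paladin.  [the marsh camp: — | the dry ground: the bard, the mage, the paladin, the rogue]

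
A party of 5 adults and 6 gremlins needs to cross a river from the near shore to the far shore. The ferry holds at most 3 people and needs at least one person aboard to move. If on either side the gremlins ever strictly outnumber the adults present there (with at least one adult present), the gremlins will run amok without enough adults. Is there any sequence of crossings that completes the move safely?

No

The gremlins already outnumber the adults at the near shore before anyone moves, so the starting position itself is disallowed.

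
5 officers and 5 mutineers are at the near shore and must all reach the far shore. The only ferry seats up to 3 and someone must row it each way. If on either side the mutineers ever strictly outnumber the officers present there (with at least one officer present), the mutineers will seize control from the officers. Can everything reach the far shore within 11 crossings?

Yes

Yes — this plan uses 11 crossings (≤ 11):
1. 2 mutineers → the far shore.  (the near shore: 5O 3M; the far shore: 0O 2M)
2. 1 mutineer ← the near shore.  (the near shore: 5O 4M; the far shore: 0O 1M)
3. 3 mutineers → the far shore.  (the near shore: 5O 1M; the far shore: 0O 4M)
4. 1 mutineer ← the near shore.  (the near shore: 5O 2M; the far shore: 0O 3M)
5. 3 officers → the far shore.  (the near shore: 2O 2M; the far shore: 3O 3M)
6. 1 officer and 1 mutineer ← the near shore.  (the near shore: 3O 3M; the far shore: 2O 2M)
7. 3 officers → the far shore.  (the near shore: 0O 3M; the far shore: 5O 2M)
8. 1 mutineer ← the near shore.  (the near shore: 0O 4M; the far shore: 5O 1M)
9. 2 mutineers → the far shore.  (the near shore: 0O 2M; the far shore: 5O 3M)
10. 1 mutineer ← the near shore.  (the near shore: 0O 3M; the far shore: 5O 2M)
11. 3 mutineers → the far shore.  (the near shore: 0O 0M; the far shore: 5O 5M)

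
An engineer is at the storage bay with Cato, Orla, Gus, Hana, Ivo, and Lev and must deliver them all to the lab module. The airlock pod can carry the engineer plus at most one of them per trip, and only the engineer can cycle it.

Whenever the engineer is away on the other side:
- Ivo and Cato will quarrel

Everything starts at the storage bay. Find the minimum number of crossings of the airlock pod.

11

Counting alone: the engineer can take at most 1 across per trip to the lab module, so moving all 6 needs at least 6 loaded trips out, with a return between consecutive ones — at least 11 crossings.
The plan below uses exactly 11 crossings, so it is optimal:
1. Engineer goes to the lab module with Cato.  [the storage bay: Gus, Hana, Ivo, Lev, Orla | the lab module: Cato]
2. Engineer goes back to the storage bay alone.  [the storage bay: Gus, Hana, Ivo, Lev, Orla | the lab module: Cato]
3. Engineer goes to the lab module with Orla.  [the storage bay: Gus, Hana, Ivo, Lev | the lab module: Cato, Orla]
4. Engineer goes back to the storage bay alone.  [the storage bay: Gus, Hana, Ivo, Lev | the lab module: Cato, Orla]
5. Engineer goes to the lab module with Gus.  [the storage bay: Hana, Ivo, Lev | the lab module: Cato, Gus, Orla]
6. Engineer goes back to the storage bay alone.  [the storage bay: Hana, Ivo, Lev | the lab module: Cato, Gus, Orla]
7. Engineer goes to the lab module with Hana.  [the storage bay: Ivo, Lev | the lab module: Cato, Gus, Hana, Orla]
8. Engineer goes back to the storage bay alone.  [the storage bay: Ivo, Lev | the lab module: Cato, Gus, Hana, Orla]
9. Engineer goes to the lab module with Lev.  [the storage bay: Ivo | the lab module: Cato, Gus, Hana, Lev, Orla]
10. Engineer goes back to the storage bay alone.  [the storage bay: Ivo | the lab module: Cato, Gus, Hana, Lev, Orla]
11. Engineer goes to the lab module with Ivo.  [the storage bay: — | the lab module: Cato, Gus, Hana, Ivo, Lev, Orla]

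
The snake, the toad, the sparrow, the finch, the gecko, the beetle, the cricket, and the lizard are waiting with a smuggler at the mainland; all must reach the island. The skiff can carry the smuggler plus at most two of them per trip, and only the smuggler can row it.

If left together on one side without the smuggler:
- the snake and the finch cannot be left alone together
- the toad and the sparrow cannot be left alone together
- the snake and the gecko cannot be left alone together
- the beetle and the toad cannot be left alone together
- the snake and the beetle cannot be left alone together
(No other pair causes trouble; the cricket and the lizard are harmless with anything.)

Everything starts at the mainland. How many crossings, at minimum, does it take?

9

Counting alone: the smuggler can take at most 2 across per trip to the island, so moving all 8 needs at least 4 loaded trips out, with a return between consecutive ones — at least 7 crossings.
The safety rule pushes this higher. Following every safe sequence of crossings, the most of the 8 that can be at the island as the skiff arrives there on crossing 7 is 7 — never all 8.
So no plan with fewer than 9 crossings exists, and this one achieves 9:
1. Smuggler goes to the island with the snake and the toad.  [the mainland: the beetle, the cricket, the finch, the gecko, the lizard, the sparrow | the island: the snake, the toad]
2. Smuggler goes back to the mainland alone.  [the mainland: the beetle, the cricket, the finch, the gecko, the lizard, the sparrow | the island: the snake, the toad]
3. Smuggler goes to the island with the finch and the sparrow.  [the mainland: the beetle, the cricket, the gecko, the lizard | the island: the finch, the snake, the sparrow, the toad]
4. Smuggler goes back to the mainland with the snake and the toad.  [the mainland: the beetle, the cricket, the gecko, the lizard, the snake, the toad | the island: the finch, the sparrow]
5. Smuggler goes to the island with the beetle and the gecko.  [the mainland: the cricket, the lizard, the snake, the toad | the island: the beetle, the finch, the gecko, the sparrow]
6. Smuggler goes back to the mainland alone.  [the mainland: the cricket, the lizard, the snake, the toad | the island: the beetle, the finch, the gecko, the sparrow]
7. Smuggler goes to the island with the cricket and the lizard.  [the mainland: the snake, the toad | the island: the beetle, the cricket, the finch, the gecko, the lizard, the sparrow]
8. Smuggler goes back to the mainland alone.  [the mainland: the snake, the toad | the island: the beetle, the cricket, the finch, the gecko, the lizard, the sparrow]
9. Smuggler goes to the island with the snake and the toad.  [the mainland: — | the island: the beetle, the cricket, the finch, the gecko, the lizard, the snake, the sparrow, the toad]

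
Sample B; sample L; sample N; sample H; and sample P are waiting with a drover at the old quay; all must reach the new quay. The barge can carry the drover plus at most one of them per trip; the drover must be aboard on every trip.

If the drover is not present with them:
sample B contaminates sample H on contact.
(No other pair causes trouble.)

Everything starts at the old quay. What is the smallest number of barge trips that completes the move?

9

Counting alone: the drover can take at most 1 across per trip to the new quay, so moving all 5 needs at least 5 loaded trips out, with a return between consecutive ones — at least 9 crossings.
The plan below uses exactly 9 crossings, so it is optimal:
1. Drover goes to the new quay with sample B.
2. Drover goes back to the old quay alone.
3. Drover goes to the new quay with sample L.
4. Drover goes back to the old quay alone.
5. Drover goes to the new quay with sample N.
6. Drover goes back to the old quay alone.
7. Drover goes to the new quay with sample P.
8. Drover goes back to the old quay alone.
9. Drover goes to the new quay with sample H.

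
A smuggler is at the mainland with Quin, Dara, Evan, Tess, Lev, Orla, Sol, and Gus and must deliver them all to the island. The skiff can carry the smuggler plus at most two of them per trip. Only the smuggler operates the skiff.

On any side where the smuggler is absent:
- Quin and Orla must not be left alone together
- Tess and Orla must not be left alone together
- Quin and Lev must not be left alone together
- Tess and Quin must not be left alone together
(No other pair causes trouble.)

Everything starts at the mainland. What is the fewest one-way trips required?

13

Counting alone: the smuggler can take at most 2 across per trip to the island, so moving all 8 needs at least 4 loaded trips out, with a return between consecutive ones — at least 7 crossings.
The safety rule pushes this higher. Following every safe sequence of crossings, the most of the 8 that can be at the island as the skiff arrives there on crossings 7, 9, 11 is 5, 6, 7 respectively — never all 8.
So no plan with fewer than 13 crossings exists, and this one achieves 13:
1. Smuggler goes to the island with Quin and Tess.
2. Smuggler goes back to the mainland with Quin.
3. Smuggler goes to the island with Dara and Quin.
4. Smuggler goes back to the mainland with Quin.
5. Smuggler goes to the island with Evan and Quin.
6. Smuggler goes back to the mainland with Quin.
7. Smuggler goes to the island with Lev and Quin.
8. Smuggler goes back to the mainland with Quin.
9. Smuggler goes to the island with Quin and Sol.
10. Smuggler goes back to the mainland with Quin.
11. Smuggler goes to the island with Gus and Quin.
12. Smuggler goes back to the mainland with Quin.
13. Smuggler goes to the island with Orla and Quin.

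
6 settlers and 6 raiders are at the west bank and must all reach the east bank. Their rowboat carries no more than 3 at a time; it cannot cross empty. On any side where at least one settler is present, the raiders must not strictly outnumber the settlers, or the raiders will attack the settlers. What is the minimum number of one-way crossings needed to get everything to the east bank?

Following every safe sequence of crossings from the start, the most of the 12 that can be at the east bank as the rowboat arrives there on crossings 1, 3, 5 is 3, 5, 6 respectively; the best ever achieved is 6 of 12.
From crossing 7 on, no configuration arises that was not already reachable earlier: only 17 distinct safe configurations (who is on which side, and where the rowboat is) can ever be reached, none of them has everyone across, and every continuation just revisits them. They are: 0 settlers + 0 raiders across (rowboat back at the start); 0 settlers + 1 raider across (rowboat there); 0 settlers + 1 raider across (rowboat back at the start); 0 settlers + 2 raiders across (rowboat there); 0 settlers + 2 raiders across (rowboat back at the start); 0 settlers + 3 raiders across (rowboat there); 0 settlers + 3 raiders across (rowboat back at the start); 0 settlers + 4 raiders across (rowboat there); 0 settlers + 4 raiders across (rowboat back at the start); 0 settlers + 5 raiders across (rowboat there); 0 settlers + 5 raiders across (rowboat back at the start); 0 settlers + 6 raiders across (rowboat there); 1 settler + 1 raider across (rowboat there); 1 settler + 1 raider across (rowboat back at the start); 2 settlers + 2 raiders across (rowboat there); 2 settlers + 2 raiders across (rowboat back at the start); 3 settlers + 3 raiders across (rowboat there). So no valid plan exists.

impossible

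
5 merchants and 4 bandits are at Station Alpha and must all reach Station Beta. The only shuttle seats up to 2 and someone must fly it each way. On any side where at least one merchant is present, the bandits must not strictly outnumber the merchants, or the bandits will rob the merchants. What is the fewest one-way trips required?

15

Counting alone: each trip to Station Beta takes at most 2 across and each return brings at least 1 back, so after t trips out (and t−1 returns) at most 2t − (t−1) of the 9 are across; that first reaches 9 at t = 8, so at least 15 crossings are needed.
The plan below uses exactly 15 crossings, so it is optimal:
1. 2 bandits → Station Beta.  (Station Alpha: 5M 2B; Station Beta: 0M 2B)
2. 1 bandit ← Station Alpha.  (Station Alpha: 5M 3B; Station Beta: 0M 1B)
3. 2 bandits → Station Beta.  (Station Alpha: 5M 1B; Station Beta: 0M 3B)
4. 1 bandit ← Station Alpha.  (Station Alpha: 5M 2B; Station Beta: 0M 2B)
5. 2 merchants → Station Beta.  (Station Alpha: 3M 2B; Station Beta: 2M 2B)
6. 1 bandit ← Station Alpha.  (Station Alpha: 3M 3B; Station Beta: 2M 1B)
7. 1 merchant and 1 bandit → Station Beta.  (Station Alpha: 2M 2B; Station Beta: 3M 2B)
8. 1 merchant ← Station Alpha.  (Station Alpha: 3M 2B; Station Beta: 2M 2B)
9. 1 merchant and 1 bandit → Station Beta.  (Station Alpha: 2M 1B; Station Beta: 3M 3B)
10. 1 bandit ← Station Alpha.  (Station Alpha: 2M 2B; Station Beta: 3M 2B)
11. 1 merchant and 1 bandit → Station Beta.  (Station Alpha: 1M 1B; Station Beta: 4M 3B)
12. 1 merchant ← Station Alpha.  (Station Alpha: 2M 1B; Station Beta: 3M 3B)
13. 1 merchant and 1 bandit → Station Beta.  (Station Alpha: 1M 0B; Station Beta: 4M 4B)
14. 1 bandit ← Station Alpha.  (Station Alpha: 1M 1B; Station Beta: 4M 3B)
15. 1 merchant and 1 bandit → Station Beta.  (Station Alpha: 0M 0B; Station Beta: 5M 4B)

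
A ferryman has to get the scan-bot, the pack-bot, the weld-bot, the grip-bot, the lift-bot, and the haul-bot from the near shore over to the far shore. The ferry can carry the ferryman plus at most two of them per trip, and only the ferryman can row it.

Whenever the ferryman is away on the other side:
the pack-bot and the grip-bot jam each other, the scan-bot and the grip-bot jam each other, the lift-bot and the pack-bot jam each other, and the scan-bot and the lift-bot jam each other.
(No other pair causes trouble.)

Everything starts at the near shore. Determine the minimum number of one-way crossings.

5

Counting alone: the ferryman can take at most 2 across per trip to the far shore, so moving all 6 needs at least 3 loaded trips out, with a return between consecutive ones — at least 5 crossings.
The plan below uses exactly 5 crossings, so it is optimal:
1. Ferryman goes to the far shore with the pack-bot and the scan-bot.
2. Ferryman goes back to the near shore alone.
3. Ferryman goes to the far shore with the haul-bot and the weld-bot.
4. Ferryman goes back to the near shore alone.
5. Ferryman goes to the far shore with the grip-bot and the lift-bot.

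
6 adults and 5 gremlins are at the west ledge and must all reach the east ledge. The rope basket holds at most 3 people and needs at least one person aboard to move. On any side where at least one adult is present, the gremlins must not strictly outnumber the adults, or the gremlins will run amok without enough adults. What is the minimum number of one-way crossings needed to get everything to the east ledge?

9

Counting alone: each trip to the east ledge takes at most 3 across and each return brings at least 1 back, so after t trips out (and t−1 returns) at most 3t − (t−1) of the 11 are across; that first reaches 11 at t = 5, so at least 9 crossings are needed.
The plan below uses exactly 9 crossings, so it is optimal:
1. 3 gremlins → the east ledge.  (the west ledge: 6A 2G; the east ledge: 0A 3G)
2. 1 gremlin ← the west ledge.  (the west ledge: 6A 3G; the east ledge: 0A 2G)
3. 3 adults → the east ledge.  (the west ledge: 3A 3G; the east ledge: 3A 2G)
4. 1 adult ← the west ledge.  (the west ledge: 4A 3G; the east ledge: 2A 2G)
5. 2 adults and 1 gremlin → the east ledge.  (the west ledge: 2A 2G; the east ledge: 4A 3G)
6. 1 adult ← the west ledge.  (the west ledge: 3A 2G; the east ledge: 3A 3G)
7. 2 adults and 1 gremlin → the east ledge.  (the west ledge: 1A 1G; the east ledge: 5A 4G)
8. 1 adult ← the west ledge.  (the west ledge: 2A 1G; the east ledge: 4A 4G)
9. 2 adults and 1 gremlin → the east ledge.  (the west ledge: 0A 0G; the east ledge: 6A 5G)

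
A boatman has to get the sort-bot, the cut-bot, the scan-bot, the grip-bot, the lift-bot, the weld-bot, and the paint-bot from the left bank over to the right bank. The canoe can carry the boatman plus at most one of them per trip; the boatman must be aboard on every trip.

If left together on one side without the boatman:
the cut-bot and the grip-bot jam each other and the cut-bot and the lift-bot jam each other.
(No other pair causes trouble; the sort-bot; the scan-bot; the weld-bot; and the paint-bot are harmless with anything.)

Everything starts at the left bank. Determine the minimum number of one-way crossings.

Counting alone: the boatman can take at most 1 across per trip to the right bank, so moving all 7 needs at least 7 loaded trips out, with a return between consecutive ones — at least 13 crossings.
The safety rule pushes this higher. Following every safe sequence of crossings, the most of the 7 that can be at the right bank as the canoe arrives there on crossing 13 is 6 — never all 7.
So no plan with fewer than 15 crossings exists, and this one achieves 15:
1. Boatman goes to the right bank with the cut-bot.
2. Boatman goes back to the left bank alone.
3. Boatman goes to the right bank with the sort-bot.
4. Boatman goes back to the left bank alone.
5. Boatman goes to the right bank with the scan-bot.
6. Boatman goes back to the left bank alone.
7. Boatman goes to the right bank with the grip-bot.
8. Boatman goes back to the left bank with the cut-bot.
9. Boatman goes to the right bank with the lift-bot.
10. Boatman goes back to the left bank alone.
11. Boatman goes to the right bank with the weld-bot.
12. Boatman goes back to the left bank alone.
13. Boatman goes to the right bank with the paint-bot.
14. Boatman goes back to the left bank alone.
15. Boatman goes to the right bank with the cut-bot.

15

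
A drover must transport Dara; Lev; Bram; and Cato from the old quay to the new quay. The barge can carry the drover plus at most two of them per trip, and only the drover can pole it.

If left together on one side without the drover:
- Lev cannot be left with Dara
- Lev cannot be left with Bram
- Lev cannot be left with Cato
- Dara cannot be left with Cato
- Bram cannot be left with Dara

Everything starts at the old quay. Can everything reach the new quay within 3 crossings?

No

Counting alone: the drover can take at most 2 across per trip to the new quay, so moving all 4 needs at least 2 loaded trips out, with a return between consecutive ones — at least 3 crossings.
The safety rule pushes this higher. Following every safe sequence of crossings, the most of the 4 that can be at the new quay as the barge arrives there on crossing 3 is 3 — never all 4.
So the move cannot be finished within 3 crossings. (The shortest complete plan takes 5:)
1. Drover goes to the new quay with Dara and Lev.
2. Drover goes back to the old quay with Dara.
3. Drover goes to the new quay with Bram and Cato.
4. Drover goes back to the old quay with Lev.
5. Drover goes to the new quay with Dara and Lev.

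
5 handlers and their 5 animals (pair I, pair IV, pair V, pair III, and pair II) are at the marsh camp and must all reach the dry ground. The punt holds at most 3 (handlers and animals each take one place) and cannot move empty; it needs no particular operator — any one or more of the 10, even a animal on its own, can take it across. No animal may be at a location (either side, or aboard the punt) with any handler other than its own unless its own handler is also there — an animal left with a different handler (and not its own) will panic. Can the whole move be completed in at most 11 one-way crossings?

Yes — this plan uses 11 crossings (≤ 11):
1. animal I and handler I cross → the dry ground.
2. handler I crosses ← the marsh camp.
3. animal III, animal IV, and animal V cross → the dry ground.
4. animal I crosses ← the marsh camp.
5. handler III, handler IV, and handler V cross → the dry ground.
6. animal IV and handler IV cross ← the marsh camp.
7. handler I, handler II, and handler IV cross → the dry ground.
8. animal V crosses ← the marsh camp.
9. animal I and animal IV cross → the dry ground.
10. animal I crosses ← the marsh camp.
11. animal I, animal II, and animal V cross → the dry ground.

Yes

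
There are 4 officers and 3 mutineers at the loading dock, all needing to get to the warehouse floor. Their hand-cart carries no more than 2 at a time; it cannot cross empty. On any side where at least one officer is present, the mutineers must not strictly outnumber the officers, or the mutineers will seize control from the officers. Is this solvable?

1. 2 mutineers → the warehouse floor.  (the loading dock: 4O 1M; the warehouse floor: 0O 2M)
2. 1 mutineer ← the loading dock.  (the loading dock: 4O 2M; the warehouse floor: 0O 1M)
3. 2 mutineers → the warehouse floor.  (the loading dock: 4O 0M; the warehouse floor: 0O 3M)
4. 1 mutineer ← the loading dock.  (the loading dock: 4O 1M; the warehouse floor: 0O 2M)
5. 2 officers → the warehouse floor.  (the loading dock: 2O 1M; the warehouse floor: 2O 2M)
6. 1 mutineer ← the loading dock.  (the loading dock: 2O 2M; the warehouse floor: 2O 1M)
7. 1 officer and 1 mutineer → the warehouse floor.  (the loading dock: 1O 1M; the warehouse floor: 3O 2M)
8. 1 officer ← the loading dock.  (the loading dock: 2O 1M; the warehouse floor: 2O 2M)
9. 1 officer and 1 mutineer → the warehouse floor.  (the loading dock: 1O 0M; the warehouse floor: 3O 3M)
10. 1 mutineer ← the loading dock.  (the loading dock: 1O 1M; the warehouse floor: 3O 2M)
11. 1 officer and 1 mutineer → the warehouse floor.  (the loading dock: 0O 0M; the warehouse floor: 4O 3M)

Yes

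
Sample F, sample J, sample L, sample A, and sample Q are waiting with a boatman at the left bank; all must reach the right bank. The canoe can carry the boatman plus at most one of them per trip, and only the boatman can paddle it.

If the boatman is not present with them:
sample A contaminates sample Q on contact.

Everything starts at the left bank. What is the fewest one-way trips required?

Counting alone: the boatman can take at most 1 across per trip to the right bank, so moving all 5 needs at least 5 loaded trips out, with a return between consecutive ones — at least 9 crossings.
The plan below uses exactly 9 crossings, so it is optimal:
1. Boatman goes to the right bank with sample A.
2. Boatman goes back to the left bank alone.
3. Boatman goes to the right bank with sample F.
4. Boatman goes back to the left bank alone.
5. Boatman goes to the right bank with sample J.
6. Boatman goes back to the left bank alone.
7. Boatman goes to the right bank with sample L.
8. Boatman goes back to the left bank alone.
9. Boatman goes to the right bank with sample Q.

9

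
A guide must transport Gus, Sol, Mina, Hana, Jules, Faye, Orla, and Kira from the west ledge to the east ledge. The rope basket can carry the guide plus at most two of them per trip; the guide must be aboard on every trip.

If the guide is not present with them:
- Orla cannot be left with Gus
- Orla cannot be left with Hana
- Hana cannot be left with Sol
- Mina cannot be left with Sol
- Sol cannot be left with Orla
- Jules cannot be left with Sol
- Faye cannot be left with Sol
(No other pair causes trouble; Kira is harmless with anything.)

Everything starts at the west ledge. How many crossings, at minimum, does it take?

13

Counting alone: the guide can take at most 2 across per trip to the east ledge, so moving all 8 needs at least 4 loaded trips out, with a return between consecutive ones — at least 7 crossings.
The safety rule pushes this higher. Following every safe sequence of crossings, the most of the 8 that can be at the east ledge as the rope basket arrives there on crossings 7, 9, 11 is 5, 6, 7 respectively — never all 8.
So no plan with fewer than 13 crossings exists, and this one achieves 13:
1. Guide goes to the east ledge with Orla and Sol.  [the west ledge: Faye, Gus, Hana, Jules, Kira, Mina | the east ledge: Orla, Sol]
2. Guide goes back to the west ledge with Sol.  [the west ledge: Faye, Gus, Hana, Jules, Kira, Mina, Sol | the east ledge: Orla]
3. Guide goes to the east ledge with Gus and Sol.  [the west ledge: Faye, Hana, Jules, Kira, Mina | the east ledge: Gus, Orla, Sol]
4. Guide goes back to the west ledge with Orla.  [the west ledge: Faye, Hana, Jules, Kira, Mina, Orla | the east ledge: Gus, Sol]
5. Guide goes to the east ledge with Hana and Mina.  [the west ledge: Faye, Jules, Kira, Orla | the east ledge: Gus, Hana, Mina, Sol]
6. Guide goes back to the west ledge with Sol.  [the west ledge: Faye, Jules, Kira, Orla, Sol | the east ledge: Gus, Hana, Mina]
7. Guide goes to the east ledge with Jules and Sol.  [the west ledge: Faye, Kira, Orla | the east ledge: Gus, Hana, Jules, Mina, Sol]
8. Guide goes back to the west ledge with Sol.  [the west ledge: Faye, Kira, Orla, Sol | the east ledge: Gus, Hana, Jules, Mina]
9. Guide goes to the east ledge with Faye and Sol.  [the west ledge: Kira, Orla | the east ledge: Faye, Gus, Hana, Jules, Mina, Sol]
10. Guide goes back to the west ledge with Sol.  [the west ledge: Kira, Orla, Sol | the east ledge: Faye, Gus, Hana, Jules, Mina]
11. Guide goes to the east ledge with Kira and Sol.  [the west ledge: Orla | the east ledge: Faye, Gus, Hana, Jules, Kira, Mina, Sol]
12. Guide goes back to the west ledge with Sol.  [the west ledge: Orla, Sol | the east ledge: Faye, Gus, Hana, Jules, Kira, Mina]
13. Guide goes to the east ledge with Orla and Sol.  [the west ledge: — | the east ledge: Faye, Gus, Hana, Jules, Kira, Mina, Orla, Sol]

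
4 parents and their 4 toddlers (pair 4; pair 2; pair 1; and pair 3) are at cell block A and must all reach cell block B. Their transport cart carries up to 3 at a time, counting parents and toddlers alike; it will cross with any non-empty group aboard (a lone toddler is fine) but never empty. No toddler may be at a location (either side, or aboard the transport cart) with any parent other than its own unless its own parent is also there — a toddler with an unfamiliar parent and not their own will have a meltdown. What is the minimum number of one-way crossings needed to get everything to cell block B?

Counting alone: each trip to cell block B takes at most 3 across and each return brings at least 1 back, so after t trips out (and t−1 returns) at most 3t − (t−1) of the 8 are across; that first reaches 8 at t = 4, so at least 7 crossings are needed.
The safety rule pushes this higher. Following every safe sequence of crossings, the most of the 8 that can be at cell block B as the transport cart arrives there on crossing 7 is 7 — never all 8.
So no plan with fewer than 9 crossings exists, and this one achieves 9:
1. parent 4 and toddler 4 cross → cell block B.
2. parent 4 crosses ← cell block A.
3. parent 2, parent 4, and toddler 2 cross → cell block B.
4. parent 4 and toddler 4 cross ← cell block A.
5. parent 1, parent 3, and parent 4 cross → cell block B.
6. toddler 2 crosses ← cell block A.
7. toddler 2 and toddler 4 cross → cell block B.
8. toddler 4 crosses ← cell block A.
9. toddler 1, toddler 3, and toddler 4 cross → cell block B.

9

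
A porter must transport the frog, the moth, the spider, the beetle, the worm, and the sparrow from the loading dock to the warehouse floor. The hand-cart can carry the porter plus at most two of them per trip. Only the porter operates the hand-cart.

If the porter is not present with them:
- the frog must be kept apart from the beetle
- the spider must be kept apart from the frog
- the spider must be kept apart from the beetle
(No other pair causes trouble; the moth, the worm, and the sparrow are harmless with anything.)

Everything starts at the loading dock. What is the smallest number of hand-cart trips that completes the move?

9

Counting alone: the porter can take at most 2 across per trip to the warehouse floor, so moving all 6 needs at least 3 loaded trips out, with a return between consecutive ones — at least 5 crossings.
The safety rule pushes this higher. Following every safe sequence of crossings, the most of the 6 that can be at the warehouse floor as the hand-cart arrives there on crossings 5, 7 is 4, 5 respectively — never all 6.
So no plan with fewer than 9 crossings exists, and this one achieves 9:
1. Porter goes to the warehouse floor with the frog and the spider.  [the loading dock: the beetle, the moth, the sparrow, the worm | the warehouse floor: the frog, the spider]
2. Porter goes back to the loading dock with the frog.  [the loading dock: the beetle, the frog, the moth, the sparrow, the worm | the warehouse floor: the spider]
3. Porter goes to the warehouse floor with the frog and the moth.  [the loading dock: the beetle, the sparrow, the worm | the warehouse floor: the frog, the moth, the spider]
4. Porter goes back to the loading dock with the frog.  [the loading dock: the beetle, the frog, the sparrow, the worm | the warehouse floor: the moth, the spider]
5. Porter goes to the warehouse floor with the frog and the worm.  [the loading dock: the beetle, the sparrow | the warehouse floor: the frog, the moth, the spider, the worm]
6. Porter goes back to the loading dock with the frog.  [the loading dock: the beetle, the frog, the sparrow | the warehouse floor: the moth, the spider, the worm]
7. Porter goes to the warehouse floor with the frog and the sparrow.  [the loading dock: the beetle | the warehouse floor: the frog, the moth, the sparrow, the spider, the worm]
8. Porter goes back to the loading dock with the frog.  [the loading dock: the beetle, the frog | the warehouse floor: the moth, the sparrow, the spider, the worm]
9. Porter goes to the warehouse floor with the beetle and the frog.  [the loading dock: — | the warehouse floor: the beetle, the frog, the moth, the sparrow, the spider, the worm]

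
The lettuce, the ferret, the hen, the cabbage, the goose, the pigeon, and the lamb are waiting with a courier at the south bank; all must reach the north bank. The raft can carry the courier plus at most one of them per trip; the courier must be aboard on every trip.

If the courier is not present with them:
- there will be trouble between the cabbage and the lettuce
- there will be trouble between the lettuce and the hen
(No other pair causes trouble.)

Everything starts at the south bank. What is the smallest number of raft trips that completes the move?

Counting alone: the courier can take at most 1 across per trip to the north bank, so moving all 7 needs at least 7 loaded trips out, with a return between consecutive ones — at least 13 crossings.
The safety rule pushes this higher. Following every safe sequence of crossings, the most of the 7 that can be at the north bank as the raft arrives there on crossing 13 is 6 — never all 7.
So no plan with fewer than 15 crossings exists, and this one achieves 15:
1. Courier goes to the north bank with the lettuce.  [the south bank: the cabbage, the ferret, the goose, the hen, the lamb, the pigeon | the north bank: the lettuce]
2. Courier goes back to the south bank alone.  [the south bank: the cabbage, the ferret, the goose, the hen, the lamb, the pigeon | the north bank: the lettuce]
3. Courier goes to the north bank with the ferret.  [the south bank: the cabbage, the goose, the hen, the lamb, the pigeon | the north bank: the ferret, the lettuce]
4. Courier goes back to the south bank alone.  [the south bank: the cabbage, the goose, the hen, the lamb, the pigeon | the north bank: the ferret, the lettuce]
5. Courier goes to the north bank with the hen.  [the south bank: the cabbage, the goose, the lamb, the pigeon | the north bank: the ferret, the hen, the lettuce]
6. Courier goes back to the south bank with the lettuce.  [the south bank: the cabbage, the goose, the lamb, the lettuce, the pigeon | the north bank: the ferret, the hen]
7. Courier goes to the north bank with the cabbage.  [the south bank: the goose, the lamb, the lettuce, the pigeon | the north bank: the cabbage, the ferret, the hen]
8. Courier goes back to the south bank alone.  [the south bank: the goose, the lamb, the lettuce, the pigeon | the north bank: the cabbage, the ferret, the hen]
9. Courier goes to the north bank with the goose.  [the south bank: the lamb, the lettuce, the pigeon | the north bank: the cabbage, the ferret, the goose, the hen]
10. Courier goes back to the south bank alone.  [the south bank: the lamb, the lettuce, the pigeon | the north bank: the cabbage, the ferret, the goose, the hen]
11. Courier goes to the north bank with the pigeon.  [the south bank: the lamb, the lettuce | the north bank: the cabbage, the ferret, the goose, the hen, the pigeon]
12. Courier goes back to the south bank alone.  [the south bank: the lamb, the lettuce | the north bank: the cabbage, the ferret, the goose, the hen, the pigeon]
13. Courier goes to the north bank with the lamb.  [the south bank: the lettuce | the north bank: the cabbage, the ferret, the goose, the hen, the lamb, the pigeon]
14. Courier goes back to the south bank alone.  [the south bank: the lettuce | the north bank: the cabbage, the ferret, the goose, the hen, the lamb, the pigeon]
15. Courier goes to the north bank with the lettuce.  [the south bank: — | the north bank: the cabbage, the ferret, the goose, the hen, the lamb, the lettuce, the pigeon]

15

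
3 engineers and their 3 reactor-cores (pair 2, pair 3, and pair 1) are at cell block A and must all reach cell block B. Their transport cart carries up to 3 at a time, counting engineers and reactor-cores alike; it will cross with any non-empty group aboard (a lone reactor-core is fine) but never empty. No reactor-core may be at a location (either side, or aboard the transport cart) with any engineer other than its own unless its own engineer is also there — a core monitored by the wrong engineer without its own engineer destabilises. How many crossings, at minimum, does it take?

5

Counting alone: each trip to cell block B takes at most 3 across and each return brings at least 1 back, so after t trips out (and t−1 returns) at most 3t − (t−1) of the 6 are across; that first reaches 6 at t = 3, so at least 5 crossings are needed.
The plan below uses exactly 5 crossings, so it is optimal:
1. engineer 2 and reactor-core 2 cross → cell block B.
2. engineer 2 crosses ← cell block A.
3. engineer 1, engineer 2, and engineer 3 cross → cell block B.
4. reactor-core 2 crosses ← cell block A.
5. reactor-core 1, reactor-core 2, and reactor-core 3 cross → cell block B.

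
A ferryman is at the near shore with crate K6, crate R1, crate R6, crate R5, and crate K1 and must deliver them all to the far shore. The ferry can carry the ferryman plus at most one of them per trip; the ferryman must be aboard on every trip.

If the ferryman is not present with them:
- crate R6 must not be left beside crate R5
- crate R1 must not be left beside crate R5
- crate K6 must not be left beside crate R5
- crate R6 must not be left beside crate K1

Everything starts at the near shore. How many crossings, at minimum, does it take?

impossible

Whatever the first load, the items left behind include a forbidden pair without the ferryman. No opening move is safe, so no plan exists.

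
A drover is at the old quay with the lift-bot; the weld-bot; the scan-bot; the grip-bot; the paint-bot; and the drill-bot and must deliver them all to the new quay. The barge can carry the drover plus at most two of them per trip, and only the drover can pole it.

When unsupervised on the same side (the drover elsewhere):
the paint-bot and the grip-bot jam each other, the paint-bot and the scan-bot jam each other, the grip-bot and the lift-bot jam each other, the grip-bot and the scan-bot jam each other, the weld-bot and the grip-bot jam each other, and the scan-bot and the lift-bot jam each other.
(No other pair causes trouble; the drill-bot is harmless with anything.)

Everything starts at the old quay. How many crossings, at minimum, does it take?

Counting alone: the drover can take at most 2 across per trip to the new quay, so moving all 6 needs at least 3 loaded trips out, with a return between consecutive ones — at least 5 crossings.
The safety rule pushes this higher. Following every safe sequence of crossings, the most of the 6 that can be at the new quay as the barge arrives there on crossings 5, 7 is 4, 5 respectively — never all 6.
So no plan with fewer than 9 crossings exists, and this one achieves 9:
1. Drover goes to the new quay with the grip-bot and the scan-bot.  [the old quay: the drill-bot, the lift-bot, the paint-bot, the weld-bot | the new quay: the grip-bot, the scan-bot]
2. Drover goes back to the old quay with the scan-bot.  [the old quay: the drill-bot, the lift-bot, the paint-bot, the scan-bot, the weld-bot | the new quay: the grip-bot]
3. Drover goes to the new quay with the lift-bot and the paint-bot.  [the old quay: the drill-bot, the scan-bot, the weld-bot | the new quay: the grip-bot, the lift-bot, the paint-bot]
4. Drover goes back to the old quay with the grip-bot.  [the old quay: the drill-bot, the grip-bot, the scan-bot, the weld-bot | the new quay: the lift-bot, the paint-bot]
5. Drover goes to the new quay with the scan-bot and the weld-bot.  [the old quay: the drill-bot, the grip-bot | the new quay: the lift-bot, the paint-bot, the scan-bot, the weld-bot]
6. Drover goes back to the old quay with the scan-bot.  [the old quay: the drill-bot, the grip-bot, the scan-bot | the new quay: the lift-bot, the paint-bot, the weld-bot]
7. Drover goes to the new quay with the drill-bot and the scan-bot.  [the old quay: the grip-bot | the new quay: the drill-bot, the lift-bot, the paint-bot, the scan-bot, the weld-bot]
8. Drover goes back to the old quay with the scan-bot.  [the old quay: the grip-bot, the scan-bot | the new quay: the drill-bot, the lift-bot, the paint-bot, the weld-bot]
9. Drover goes to the new quay with the grip-bot and the scan-bot.  [the old quay: — | the new quay: the drill-bot, the grip-bot, the lift-bot, the paint-bot, the scan-bot, the weld-bot]

9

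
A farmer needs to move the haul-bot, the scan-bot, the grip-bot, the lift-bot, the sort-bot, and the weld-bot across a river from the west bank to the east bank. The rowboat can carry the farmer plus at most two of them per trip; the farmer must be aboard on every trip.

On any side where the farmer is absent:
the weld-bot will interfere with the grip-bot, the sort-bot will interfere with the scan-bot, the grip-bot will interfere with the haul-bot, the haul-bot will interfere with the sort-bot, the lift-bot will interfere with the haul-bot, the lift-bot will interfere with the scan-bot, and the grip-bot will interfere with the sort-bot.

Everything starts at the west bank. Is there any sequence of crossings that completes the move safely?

Whatever the first load, the items left behind include a forbidden pair without the farmer. No opening move is safe, so no plan exists.

No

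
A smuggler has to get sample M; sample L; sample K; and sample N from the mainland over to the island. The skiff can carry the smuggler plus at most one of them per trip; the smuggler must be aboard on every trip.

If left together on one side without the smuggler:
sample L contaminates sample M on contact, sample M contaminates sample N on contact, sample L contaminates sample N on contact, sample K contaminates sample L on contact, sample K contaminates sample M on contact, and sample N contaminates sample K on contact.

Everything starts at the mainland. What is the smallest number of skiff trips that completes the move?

Whatever the first load, the items left behind include a forbidden pair without the smuggler. No opening move is safe, so no plan exists.

impossible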